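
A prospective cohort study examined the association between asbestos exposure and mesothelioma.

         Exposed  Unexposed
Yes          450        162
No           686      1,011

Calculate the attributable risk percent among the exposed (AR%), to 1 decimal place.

65.1

Reading the table with exposure as columns: a = 450 (Exposed, case), b = 686 (Exposed, non-case), c = 162 (Unexposed, case), d = 1011.
Risk in exposed = 450/1136 = 0.39613; risk in unexposed = 162/1173 = 0.13811.
RR = 0.39613/0.13811 = 2.86825
AR% = (RR − 1)/RR × 100 = (2.86825 − 1)/2.86825 × 100 = 65.1355%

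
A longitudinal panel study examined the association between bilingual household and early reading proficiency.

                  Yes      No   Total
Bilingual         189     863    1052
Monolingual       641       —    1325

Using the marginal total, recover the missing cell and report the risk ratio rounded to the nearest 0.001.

0.371

The missing cell is in the unexposed row: 1325 − 641 = 684.
So a = 189, b = 863, c = 641, d = 684.
RR = [a/(a+b)] / [c/(c+d)] = (189/1052) / (641/1325) = 0.17966/0.48377 = 0.37137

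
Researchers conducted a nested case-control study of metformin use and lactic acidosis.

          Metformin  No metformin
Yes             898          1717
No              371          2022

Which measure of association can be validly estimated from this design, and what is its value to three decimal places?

2.850

Reading the table with exposure as columns: a = 898 (Metformin, case), b = 371 (Metformin, non-case), c = 1717 (No metformin, case), d = 2022.
This is a nested case-control study: participants were sampled on outcome status, so risks in the source population cannot be estimated directly — relative risk is not valid here. The odds ratio is the appropriate measure.
OR = (a·d)/(b·c) = (898 × 2022) / (371 × 1717) = 1815756 / 637007 = 2.85045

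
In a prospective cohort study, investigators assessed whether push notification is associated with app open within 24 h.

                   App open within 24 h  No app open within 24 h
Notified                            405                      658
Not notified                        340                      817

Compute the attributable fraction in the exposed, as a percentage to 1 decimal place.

Cells: a = 405, b = 658, c = 340, d = 817.
Risk in exposed = 405/1063 = 0.38100; risk in unexposed = 340/1157 = 0.29386.
RR = 0.38100/0.29386 = 1.29651
AR% = (RR − 1)/RR × 100 = (1.29651 − 1)/1.29651 × 100 = 22.8699%

22.9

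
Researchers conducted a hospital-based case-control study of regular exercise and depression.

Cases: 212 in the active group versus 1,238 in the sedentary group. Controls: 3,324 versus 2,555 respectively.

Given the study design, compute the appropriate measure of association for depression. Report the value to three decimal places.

From the description: a = 212, b = 3324, c = 1238, d = 2555.
This is a hospital-based case-control study: participants were sampled on outcome status, so risks in the source population cannot be estimated directly — relative risk is not valid here. The odds ratio is the appropriate measure.
OR = (a·d)/(b·c) = (212 × 2555) / (3324 × 1238) = 541660 / 4115112 = 0.13163

0.132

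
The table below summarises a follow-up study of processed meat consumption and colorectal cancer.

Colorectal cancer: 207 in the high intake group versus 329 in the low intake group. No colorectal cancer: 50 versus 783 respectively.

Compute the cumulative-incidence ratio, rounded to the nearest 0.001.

2.722

From the description: a = 207, b = 50, c = 329, d = 783.
Risk in exposed = 207/257 = 0.80545; risk in unexposed = 329/1112 = 0.29586.
RR = 0.80545 / 0.29586 = 2.72236
The risk among the exposed is 2.72 times that among the unexposed.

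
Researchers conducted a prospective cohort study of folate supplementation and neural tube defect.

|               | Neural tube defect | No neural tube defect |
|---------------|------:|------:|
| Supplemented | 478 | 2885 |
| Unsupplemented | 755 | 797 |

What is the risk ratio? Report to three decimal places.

0.292

Cells: a = 478, b = 2885, c = 755, d = 797.
Risk in exposed = 478/3363 = 0.14213; risk in unexposed = 755/1552 = 0.48647.
RR = 0.14213 / 0.48647 = 0.29218
The risk is 71% lower among the exposed than among the unexposed.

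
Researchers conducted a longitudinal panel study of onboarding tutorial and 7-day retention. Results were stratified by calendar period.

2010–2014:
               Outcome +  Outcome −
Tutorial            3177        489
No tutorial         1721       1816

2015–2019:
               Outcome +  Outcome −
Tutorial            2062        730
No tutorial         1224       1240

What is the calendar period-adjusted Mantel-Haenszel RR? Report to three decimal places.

RR_MH = Σ(aᵢ·n₀ᵢ/nᵢ) / Σ(cᵢ·n₁ᵢ/nᵢ), with n₁ᵢ = aᵢ+bᵢ (exposed), n₀ᵢ = cᵢ+dᵢ (unexposed), nᵢ = n₁ᵢ+n₀ᵢ.
Stratum 1 (2010–2014): n₁ = 3666, n₀ = 3537, n = 7203; a·n₀/n = 3177·3537/7203 = 1560.0512; c·n₁/n = 1721·3666/7203 = 875.9109
Stratum 2 (2015–2019): n₁ = 2792, n₀ = 2464, n = 5256; a·n₀/n = 2062·2464/5256 = 966.6606; c·n₁/n = 1224·2792/5256 = 650.1918
RR_MH = (1560.0512 + 966.6606) / (875.9109 + 650.1918) = 2526.7118 / 1526.1027 = 1.65566

1.656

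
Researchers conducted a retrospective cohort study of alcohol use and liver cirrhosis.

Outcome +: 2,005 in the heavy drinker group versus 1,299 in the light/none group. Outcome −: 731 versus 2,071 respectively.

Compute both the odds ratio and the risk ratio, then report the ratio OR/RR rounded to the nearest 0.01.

2.30

From the description: a = 2005, b = 731, c = 1299, d = 2071.
OR = (2005·2071)/(731·1299) = 4152355/949569 = 4.37288
Risk in exposed = 2005/2736 = 0.73282; risk in unexposed = 1299/3370 = 0.38546; RR = 1.90116
OR/RR = 4.37288 / 1.90116 = 2.30011
The outcome is not rare, so the OR lies further from 1 than the RR.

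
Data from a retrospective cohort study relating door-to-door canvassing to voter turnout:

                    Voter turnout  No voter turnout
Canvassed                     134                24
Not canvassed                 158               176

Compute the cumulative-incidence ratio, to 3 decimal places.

Cells: a = 134, b = 24, c = 158, d = 176.
Risk in exposed = 134/158 = 0.84810; risk in unexposed = 158/334 = 0.47305.
RR = 0.84810 / 0.47305 = 1.79282
The risk among the exposed is 1.79 times that among the unexposed.

1.793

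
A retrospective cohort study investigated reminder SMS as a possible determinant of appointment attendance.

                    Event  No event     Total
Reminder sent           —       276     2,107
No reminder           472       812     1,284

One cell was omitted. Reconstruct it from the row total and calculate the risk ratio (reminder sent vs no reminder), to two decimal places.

The missing cell is in the exposed row: 2107 − 276 = 1831.
So a = 1831, b = 276, c = 472, d = 812.
RR = [a/(a+b)] / [c/(c+d)] = (1831/2107) / (472/1284) = 0.86901/0.36760 = 2.36400

2.36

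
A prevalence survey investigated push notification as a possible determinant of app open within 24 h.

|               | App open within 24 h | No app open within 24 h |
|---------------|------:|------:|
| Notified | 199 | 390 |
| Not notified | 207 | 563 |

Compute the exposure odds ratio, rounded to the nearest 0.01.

1.39

Cells: a = 199, b = 390, c = 207, d = 563.
OR = (a·d)/(b·c) = (199 × 563) / (390 × 207) = 112037 / 80730 = 1.38780
The odds of app open within 24 h are about 1.39 times as high in the notified group.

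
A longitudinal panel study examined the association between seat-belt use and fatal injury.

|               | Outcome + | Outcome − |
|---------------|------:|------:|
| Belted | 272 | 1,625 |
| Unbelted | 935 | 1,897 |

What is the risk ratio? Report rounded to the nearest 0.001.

0.434

Cells: a = 272, b = 1625, c = 935, d = 1897.
Risk in exposed = 272/1897 = 0.14338; risk in unexposed = 935/2832 = 0.33016.
RR = 0.14338 / 0.33016 = 0.43429
The risk is 57% lower among the exposed than among the unexposed.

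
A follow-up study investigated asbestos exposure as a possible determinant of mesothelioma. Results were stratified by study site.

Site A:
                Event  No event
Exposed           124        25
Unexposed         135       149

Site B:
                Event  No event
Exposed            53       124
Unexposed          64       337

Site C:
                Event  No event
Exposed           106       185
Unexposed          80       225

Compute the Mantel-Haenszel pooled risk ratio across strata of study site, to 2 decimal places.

RR_MH = Σ(aᵢ·n₀ᵢ/nᵢ) / Σ(cᵢ·n₁ᵢ/nᵢ), with n₁ᵢ = aᵢ+bᵢ (exposed), n₀ᵢ = cᵢ+dᵢ (unexposed), nᵢ = n₁ᵢ+n₀ᵢ.
Stratum 1 (Site A): n₁ = 149, n₀ = 284, n = 433; a·n₀/n = 124·284/433 = 81.3303; c·n₁/n = 135·149/433 = 46.4550
Stratum 2 (Site B): n₁ = 177, n₀ = 401, n = 578; a·n₀/n = 53·401/578 = 36.7699; c·n₁/n = 64·177/578 = 19.5986
Stratum 3 (Site C): n₁ = 291, n₀ = 305, n = 596; a·n₀/n = 106·305/596 = 54.2450; c·n₁/n = 80·291/596 = 39.0604
RR_MH = (81.3303 + 36.7699 + 54.2450) / (46.4550 + 19.5986 + 39.0604) = 172.3451 / 105.1140 = 1.63960

1.64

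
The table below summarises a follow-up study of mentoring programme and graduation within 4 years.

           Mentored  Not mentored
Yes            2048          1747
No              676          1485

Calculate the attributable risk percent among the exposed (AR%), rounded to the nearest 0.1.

28.1

Reading the table with exposure as columns: a = 2048 (Mentored, case), b = 676 (Mentored, non-case), c = 1747 (Not mentored, case), d = 1485.
Risk in exposed = 2048/2724 = 0.75184; risk in unexposed = 1747/3232 = 0.54053.
RR = 0.75184/0.54053 = 1.39092
AR% = (RR − 1)/RR × 100 = (1.39092 − 1)/1.39092 × 100 = 28.1050%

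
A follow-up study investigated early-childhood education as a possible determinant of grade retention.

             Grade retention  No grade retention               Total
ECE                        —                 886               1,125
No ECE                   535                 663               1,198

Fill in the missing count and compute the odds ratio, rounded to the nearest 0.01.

0.33

The missing cell is in the exposed row: 1125 − 886 = 239.
So a = 239, b = 886, c = 535, d = 663.
OR = (a·d)/(b·c) = (239 × 663) / (886 × 535) = 158457 / 474010 = 0.33429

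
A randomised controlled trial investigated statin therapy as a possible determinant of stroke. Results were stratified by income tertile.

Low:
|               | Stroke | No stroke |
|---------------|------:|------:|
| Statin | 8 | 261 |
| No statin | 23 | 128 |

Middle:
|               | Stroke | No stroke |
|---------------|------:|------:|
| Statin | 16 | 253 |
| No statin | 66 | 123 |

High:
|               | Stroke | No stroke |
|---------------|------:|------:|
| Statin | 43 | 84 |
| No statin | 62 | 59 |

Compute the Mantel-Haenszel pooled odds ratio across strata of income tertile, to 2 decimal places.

OR_MH = Σ(aᵢdᵢ/nᵢ) / Σ(bᵢcᵢ/nᵢ), where nᵢ is the stratum total.
Stratum 1 (Low): n = 420; a·d/n = 8·128/420 = 2.4381; b·c/n = 261·23/420 = 14.2929
Stratum 2 (Middle): n = 458; a·d/n = 16·123/458 = 4.2969; b·c/n = 253·66/458 = 36.4585
Stratum 3 (High): n = 248; a·d/n = 43·59/248 = 10.2298; b·c/n = 84·62/248 = 21.0000
OR_MH = (2.4381 + 4.2969 + 10.2298) / (14.2929 + 36.4585 + 21.0000) = 16.9649 / 71.7514 = 0.23644

0.24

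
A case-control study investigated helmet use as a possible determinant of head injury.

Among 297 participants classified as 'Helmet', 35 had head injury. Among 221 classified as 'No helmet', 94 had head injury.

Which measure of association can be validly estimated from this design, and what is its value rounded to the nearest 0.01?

From the description: a = 35, b = 262, c = 94, d = 127.
This is a case-control study: participants were sampled on outcome status, so risks in the source population cannot be estimated directly — relative risk is not valid here. The odds ratio is the appropriate measure.
OR = (a·d)/(b·c) = (35 × 127) / (262 × 94) = 4445 / 24628 = 0.18049

0.18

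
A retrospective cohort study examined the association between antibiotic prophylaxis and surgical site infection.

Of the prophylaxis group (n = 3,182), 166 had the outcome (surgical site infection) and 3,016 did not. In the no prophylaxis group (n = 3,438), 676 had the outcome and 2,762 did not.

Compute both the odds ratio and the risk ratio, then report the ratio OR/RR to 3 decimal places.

0.848

From the description: a = 166, b = 3016, c = 676, d = 2762.
OR = (166·2762)/(3016·676) = 458492/2038816 = 0.22488
Risk in exposed = 166/3182 = 0.05217; risk in unexposed = 676/3438 = 0.19663; RR = 0.26532
OR/RR = 0.22488 / 0.26532 = 0.84759
The outcome is not rare, so the OR lies further from 1 than the RR.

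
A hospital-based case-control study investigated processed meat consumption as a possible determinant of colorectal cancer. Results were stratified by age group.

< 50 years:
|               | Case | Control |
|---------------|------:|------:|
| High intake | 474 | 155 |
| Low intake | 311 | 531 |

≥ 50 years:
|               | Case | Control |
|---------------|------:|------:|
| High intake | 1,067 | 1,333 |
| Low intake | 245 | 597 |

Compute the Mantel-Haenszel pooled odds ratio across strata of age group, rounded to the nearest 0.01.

2.75

OR_MH = Σ(aᵢdᵢ/nᵢ) / Σ(bᵢcᵢ/nᵢ), where nᵢ is the stratum total.
Stratum 1 (< 50 years): n = 1471; a·d/n = 474·531/1471 = 171.1040; b·c/n = 155·311/1471 = 32.7702
Stratum 2 (≥ 50 years): n = 3242; a·d/n = 1067·597/3242 = 196.4833; b·c/n = 1333·245/3242 = 100.7357
OR_MH = (171.1040 + 196.4833) / (32.7702 + 100.7357) = 367.5874 / 133.5059 = 2.75334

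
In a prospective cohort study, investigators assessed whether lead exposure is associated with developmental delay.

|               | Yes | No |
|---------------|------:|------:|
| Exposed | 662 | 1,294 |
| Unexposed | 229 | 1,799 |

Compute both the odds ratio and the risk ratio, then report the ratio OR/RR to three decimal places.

1.341

Cells: a = 662, b = 1294, c = 229, d = 1799.
OR = (662·1799)/(1294·229) = 1190938/296326 = 4.01901
Risk in exposed = 662/1956 = 0.33845; risk in unexposed = 229/2028 = 0.11292; RR = 2.99724
OR/RR = 4.01901 / 2.99724 = 1.34090
The outcome is not rare, so the OR lies further from 1 than the RR.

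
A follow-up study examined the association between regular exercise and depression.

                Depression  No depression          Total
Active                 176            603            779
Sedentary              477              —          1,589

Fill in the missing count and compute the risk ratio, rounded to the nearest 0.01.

0.75

The missing cell is in the unexposed row: 1589 − 477 = 1112.
So a = 176, b = 603, c = 477, d = 1112.
RR = [a/(a+b)] / [c/(c+d)] = (176/779) / (477/1589) = 0.22593/0.30019 = 0.75263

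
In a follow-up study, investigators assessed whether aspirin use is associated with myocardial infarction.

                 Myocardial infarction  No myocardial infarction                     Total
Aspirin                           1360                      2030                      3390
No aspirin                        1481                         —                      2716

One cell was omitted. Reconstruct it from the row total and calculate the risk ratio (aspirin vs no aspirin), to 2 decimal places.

The missing cell is in the unexposed row: 2716 − 1481 = 1235.
So a = 1360, b = 2030, c = 1481, d = 1235.
RR = [a/(a+b)] / [c/(c+d)] = (1360/3390) / (1481/2716) = 0.40118/0.54529 = 0.73572

0.74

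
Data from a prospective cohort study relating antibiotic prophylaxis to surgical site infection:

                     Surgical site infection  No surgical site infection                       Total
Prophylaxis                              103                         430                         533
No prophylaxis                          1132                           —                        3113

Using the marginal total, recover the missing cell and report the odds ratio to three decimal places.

0.419

The missing cell is in the unexposed row: 3113 − 1132 = 1981.
So a = 103, b = 430, c = 1132, d = 1981.
OR = (a·d)/(b·c) = (103 × 1981) / (430 × 1132) = 204043 / 486760 = 0.41919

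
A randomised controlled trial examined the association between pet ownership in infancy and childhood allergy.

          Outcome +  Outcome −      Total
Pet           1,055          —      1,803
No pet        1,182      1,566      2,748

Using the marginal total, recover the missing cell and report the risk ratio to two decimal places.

1.36

The missing cell is in the exposed row: 1803 − 1055 = 748.
So a = 1055, b = 748, c = 1182, d = 1566.
RR = [a/(a+b)] / [c/(c+d)] = (1055/1803) / (1182/2748) = 0.58514/0.43013 = 1.36037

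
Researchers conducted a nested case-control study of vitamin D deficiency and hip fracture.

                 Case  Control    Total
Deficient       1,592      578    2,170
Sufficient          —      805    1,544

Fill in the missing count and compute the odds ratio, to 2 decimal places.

3.00

The missing cell is in the unexposed row: 1544 − 805 = 739.
So a = 1592, b = 578, c = 739, d = 805.
OR = (a·d)/(b·c) = (1592 × 805) / (578 × 739) = 1281560 / 427142 = 3.00031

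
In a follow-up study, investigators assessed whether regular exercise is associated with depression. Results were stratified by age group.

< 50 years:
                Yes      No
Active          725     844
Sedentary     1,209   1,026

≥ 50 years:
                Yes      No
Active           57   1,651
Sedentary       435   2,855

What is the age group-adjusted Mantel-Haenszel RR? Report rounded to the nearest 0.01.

RR_MH = Σ(aᵢ·n₀ᵢ/nᵢ) / Σ(cᵢ·n₁ᵢ/nᵢ), with n₁ᵢ = aᵢ+bᵢ (exposed), n₀ᵢ = cᵢ+dᵢ (unexposed), nᵢ = n₁ᵢ+n₀ᵢ.
Stratum 1 (< 50 years): n₁ = 1569, n₀ = 2235, n = 3804; a·n₀/n = 725·2235/3804 = 425.9661; c·n₁/n = 1209·1569/3804 = 498.6648
Stratum 2 (≥ 50 years): n₁ = 1708, n₀ = 3290, n = 4998; a·n₀/n = 57·3290/4998 = 37.5210; c·n₁/n = 435·1708/4998 = 148.6555
RR_MH = (425.9661 + 37.5210) / (498.6648 + 148.6555) = 463.4871 / 647.3203 = 0.71601

0.72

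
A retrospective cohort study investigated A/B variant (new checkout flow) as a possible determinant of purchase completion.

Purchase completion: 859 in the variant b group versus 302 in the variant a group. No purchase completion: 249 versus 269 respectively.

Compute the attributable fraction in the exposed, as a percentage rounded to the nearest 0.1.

From the description: a = 859, b = 249, c = 302, d = 269.
Risk in exposed = 859/1108 = 0.77527; risk in unexposed = 302/571 = 0.52890.
RR = 0.77527/0.52890 = 1.46583
AR% = (RR − 1)/RR × 100 = (1.46583 − 1)/1.46583 × 100 = 31.7791%

31.8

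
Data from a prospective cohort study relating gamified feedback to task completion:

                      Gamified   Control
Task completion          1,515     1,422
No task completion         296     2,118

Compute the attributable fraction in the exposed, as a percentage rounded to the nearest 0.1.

52.0

Reading the table with exposure as columns: a = 1515 (Gamified, case), b = 296 (Gamified, non-case), c = 1422 (Control, case), d = 2118.
Risk in exposed = 1515/1811 = 0.83655; risk in unexposed = 1422/3540 = 0.40169.
RR = 0.83655/0.40169 = 2.08256
AR% = (RR − 1)/RR × 100 = (2.08256 − 1)/2.08256 × 100 = 51.9822%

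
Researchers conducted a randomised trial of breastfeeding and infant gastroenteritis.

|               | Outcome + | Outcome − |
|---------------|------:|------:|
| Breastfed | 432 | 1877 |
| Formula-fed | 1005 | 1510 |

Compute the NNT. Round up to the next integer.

5

Risk in treated group = 432/2309 = 0.18709; risk in control = 1005/2515 = 0.39960.
Absolute risk reduction = 0.39960 − 0.18709 = 0.21251
NNT = 1 / ARR = 1 / 0.21251 = 4.706 → round up → 5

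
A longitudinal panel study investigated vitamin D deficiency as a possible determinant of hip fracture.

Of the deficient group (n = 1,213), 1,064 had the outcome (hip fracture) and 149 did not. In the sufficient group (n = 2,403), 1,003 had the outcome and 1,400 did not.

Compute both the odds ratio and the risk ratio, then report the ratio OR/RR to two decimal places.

4.74

From the description: a = 1064, b = 149, c = 1003, d = 1400.
OR = (1064·1400)/(149·1003) = 1489600/149447 = 9.96741
Risk in exposed = 1064/1213 = 0.87716; risk in unexposed = 1003/2403 = 0.41739; RR = 2.10152
OR/RR = 9.96741 / 2.10152 = 4.74295
The outcome is not rare, so the OR lies further from 1 than the RR.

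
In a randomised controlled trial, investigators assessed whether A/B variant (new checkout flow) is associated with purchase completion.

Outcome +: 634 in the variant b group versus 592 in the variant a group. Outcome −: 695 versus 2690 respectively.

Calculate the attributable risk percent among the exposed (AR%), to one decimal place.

62.2

From the description: a = 634, b = 695, c = 592, d = 2690.
Risk in exposed = 634/1329 = 0.47705; risk in unexposed = 592/3282 = 0.18038.
RR = 0.47705/0.18038 = 2.64473
AR% = (RR − 1)/RR × 100 = (2.64473 − 1)/2.64473 × 100 = 62.1889%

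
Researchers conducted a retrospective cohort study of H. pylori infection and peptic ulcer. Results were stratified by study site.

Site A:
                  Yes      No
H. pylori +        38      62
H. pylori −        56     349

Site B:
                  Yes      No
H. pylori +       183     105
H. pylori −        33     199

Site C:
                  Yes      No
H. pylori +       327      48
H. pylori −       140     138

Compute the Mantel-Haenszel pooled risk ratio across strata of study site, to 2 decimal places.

2.29

RR_MH = Σ(aᵢ·n₀ᵢ/nᵢ) / Σ(cᵢ·n₁ᵢ/nᵢ), with n₁ᵢ = aᵢ+bᵢ (exposed), n₀ᵢ = cᵢ+dᵢ (unexposed), nᵢ = n₁ᵢ+n₀ᵢ.
Stratum 1 (Site A): n₁ = 100, n₀ = 405, n = 505; a·n₀/n = 38·405/505 = 30.4752; c·n₁/n = 56·100/505 = 11.0891
Stratum 2 (Site B): n₁ = 288, n₀ = 232, n = 520; a·n₀/n = 183·232/520 = 81.6462; c·n₁/n = 33·288/520 = 18.2769
Stratum 3 (Site C): n₁ = 375, n₀ = 278, n = 653; a·n₀/n = 327·278/653 = 139.2129; c·n₁/n = 140·375/653 = 80.3982
RR_MH = (30.4752 + 81.6462 + 139.2129) / (11.0891 + 18.2769 + 80.3982) = 251.3343 / 109.7642 = 2.28977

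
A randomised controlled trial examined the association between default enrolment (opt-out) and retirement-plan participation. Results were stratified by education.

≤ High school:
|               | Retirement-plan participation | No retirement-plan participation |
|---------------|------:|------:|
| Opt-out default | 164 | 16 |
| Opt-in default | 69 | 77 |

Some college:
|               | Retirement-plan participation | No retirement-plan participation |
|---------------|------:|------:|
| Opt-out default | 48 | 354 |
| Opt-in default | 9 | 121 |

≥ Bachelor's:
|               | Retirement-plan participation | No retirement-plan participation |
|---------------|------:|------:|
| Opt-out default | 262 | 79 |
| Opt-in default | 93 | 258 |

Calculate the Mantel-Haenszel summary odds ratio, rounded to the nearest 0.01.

7.37

OR_MH = Σ(aᵢdᵢ/nᵢ) / Σ(bᵢcᵢ/nᵢ), where nᵢ is the stratum total.
Stratum 1 (≤ High school): n = 326; a·d/n = 164·77/326 = 38.7362; b·c/n = 16·69/326 = 3.3865
Stratum 2 (Some college): n = 532; a·d/n = 48·121/532 = 10.9173; b·c/n = 354·9/532 = 5.9887
Stratum 3 (≥ Bachelor's): n = 692; a·d/n = 262·258/692 = 97.6821; b·c/n = 79·93/692 = 10.6171
OR_MH = (38.7362 + 10.9173 + 97.6821) / (3.3865 + 5.9887 + 10.6171) = 147.3356 / 19.9923 = 7.36962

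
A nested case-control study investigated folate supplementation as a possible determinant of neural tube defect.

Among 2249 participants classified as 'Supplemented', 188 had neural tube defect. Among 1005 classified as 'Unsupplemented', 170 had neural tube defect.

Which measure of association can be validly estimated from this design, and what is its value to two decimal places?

From the description: a = 188, b = 2061, c = 170, d = 835.
This is a nested case-control study: participants were sampled on outcome status, so risks in the source population cannot be estimated directly — relative risk is not valid here. The odds ratio is the appropriate measure.
OR = (a·d)/(b·c) = (188 × 835) / (2061 × 170) = 156980 / 350370 = 0.44804

0.45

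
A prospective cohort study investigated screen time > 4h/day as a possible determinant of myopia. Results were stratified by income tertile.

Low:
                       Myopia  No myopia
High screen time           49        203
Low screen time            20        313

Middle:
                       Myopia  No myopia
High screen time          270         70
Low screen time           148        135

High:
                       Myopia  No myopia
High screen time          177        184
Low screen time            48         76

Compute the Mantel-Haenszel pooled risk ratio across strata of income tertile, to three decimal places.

1.565

RR_MH = Σ(aᵢ·n₀ᵢ/nᵢ) / Σ(cᵢ·n₁ᵢ/nᵢ), with n₁ᵢ = aᵢ+bᵢ (exposed), n₀ᵢ = cᵢ+dᵢ (unexposed), nᵢ = n₁ᵢ+n₀ᵢ.
Stratum 1 (Low): n₁ = 252, n₀ = 333, n = 585; a·n₀/n = 49·333/585 = 27.8923; c·n₁/n = 20·252/585 = 8.6154
Stratum 2 (Middle): n₁ = 340, n₀ = 283, n = 623; a·n₀/n = 270·283/623 = 122.6485; c·n₁/n = 148·340/623 = 80.7705
Stratum 3 (High): n₁ = 361, n₀ = 124, n = 485; a·n₀/n = 177·124/485 = 45.2536; c·n₁/n = 48·361/485 = 35.7278
RR_MH = (27.8923 + 122.6485 + 45.2536) / (8.6154 + 80.7705 + 35.7278) = 195.7944 / 125.1137 = 1.56493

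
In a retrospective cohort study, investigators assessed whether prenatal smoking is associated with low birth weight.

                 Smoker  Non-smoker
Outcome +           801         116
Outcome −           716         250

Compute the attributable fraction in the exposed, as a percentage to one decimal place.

Reading the table with exposure as columns: a = 801 (Smoker, case), b = 716 (Smoker, non-case), c = 116 (Non-smoker, case), d = 250.
Risk in exposed = 801/1517 = 0.52802; risk in unexposed = 116/366 = 0.31694.
RR = 0.52802/0.31694 = 1.66598
AR% = (RR − 1)/RR × 100 = (1.66598 − 1)/1.66598 × 100 = 39.9753%

40.0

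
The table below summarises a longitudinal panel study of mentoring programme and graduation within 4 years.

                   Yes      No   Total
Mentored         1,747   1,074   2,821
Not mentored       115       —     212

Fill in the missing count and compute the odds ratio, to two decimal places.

1.37

The missing cell is in the unexposed row: 212 − 115 = 97.
So a = 1747, b = 1074, c = 115, d = 97.
OR = (a·d)/(b·c) = (1747 × 97) / (1074 × 115) = 169459 / 123510 = 1.37203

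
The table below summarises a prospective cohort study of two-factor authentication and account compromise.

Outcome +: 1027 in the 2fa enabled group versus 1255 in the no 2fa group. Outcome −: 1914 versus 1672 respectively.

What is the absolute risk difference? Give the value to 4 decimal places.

From the description: a = 1027, b = 1914, c = 1255, d = 1672.
Risk in exposed = 1027/2941 = 0.349201; risk in unexposed = 1255/2927 = 0.428767.
Risk difference = 0.349201 − 0.428767 = -0.079566

-0.0796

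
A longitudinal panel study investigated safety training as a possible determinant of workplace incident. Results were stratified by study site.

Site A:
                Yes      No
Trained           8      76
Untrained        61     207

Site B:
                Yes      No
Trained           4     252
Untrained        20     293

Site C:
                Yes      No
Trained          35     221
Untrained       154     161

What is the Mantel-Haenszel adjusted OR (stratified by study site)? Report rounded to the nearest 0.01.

OR_MH = Σ(aᵢdᵢ/nᵢ) / Σ(bᵢcᵢ/nᵢ), where nᵢ is the stratum total.
Stratum 1 (Site A): n = 352; a·d/n = 8·207/352 = 4.7045; b·c/n = 76·61/352 = 13.1705
Stratum 2 (Site B): n = 569; a·d/n = 4·293/569 = 2.0598; b·c/n = 252·20/569 = 8.8576
Stratum 3 (Site C): n = 571; a·d/n = 35·161/571 = 9.8687; b·c/n = 221·154/571 = 59.6042
OR_MH = (4.7045 + 2.0598 + 9.8687) / (13.1705 + 8.8576 + 59.6042) = 16.6330 / 81.6323 = 0.20375

0.20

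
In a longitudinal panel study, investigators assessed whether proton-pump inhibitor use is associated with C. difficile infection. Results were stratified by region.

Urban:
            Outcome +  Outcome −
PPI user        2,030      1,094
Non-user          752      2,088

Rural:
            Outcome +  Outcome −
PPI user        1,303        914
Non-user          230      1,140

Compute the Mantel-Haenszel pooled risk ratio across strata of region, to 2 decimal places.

2.73

RR_MH = Σ(aᵢ·n₀ᵢ/nᵢ) / Σ(cᵢ·n₁ᵢ/nᵢ), with n₁ᵢ = aᵢ+bᵢ (exposed), n₀ᵢ = cᵢ+dᵢ (unexposed), nᵢ = n₁ᵢ+n₀ᵢ.
Stratum 1 (Urban): n₁ = 3124, n₀ = 2840, n = 5964; a·n₀/n = 2030·2840/5964 = 966.6667; c·n₁/n = 752·3124/5964 = 393.9048
Stratum 2 (Rural): n₁ = 2217, n₀ = 1370, n = 3587; a·n₀/n = 1303·1370/3587 = 497.6610; c·n₁/n = 230·2217/3587 = 142.1550
RR_MH = (966.6667 + 497.6610) / (393.9048 + 142.1550) = 1464.3277 / 536.0598 = 2.73165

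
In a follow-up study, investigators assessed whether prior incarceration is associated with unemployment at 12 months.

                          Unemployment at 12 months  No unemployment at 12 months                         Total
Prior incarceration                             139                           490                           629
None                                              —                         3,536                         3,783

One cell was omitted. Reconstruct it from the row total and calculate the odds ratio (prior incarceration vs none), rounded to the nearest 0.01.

4.06

The missing cell is in the unexposed row: 3783 − 3536 = 247.
So a = 139, b = 490, c = 247, d = 3536.
OR = (a·d)/(b·c) = (139 × 3536) / (490 × 247) = 491504 / 121030 = 4.06101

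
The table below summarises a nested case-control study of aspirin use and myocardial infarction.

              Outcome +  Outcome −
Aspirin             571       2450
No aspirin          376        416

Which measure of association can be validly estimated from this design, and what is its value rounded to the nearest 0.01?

0.26

Cells: a = 571, b = 2450, c = 376, d = 416.
This is a nested case-control study: participants were sampled on outcome status, so risks in the source population cannot be estimated directly — relative risk is not valid here. The odds ratio is the appropriate measure.
OR = (a·d)/(b·c) = (571 × 416) / (2450 × 376) = 237536 / 921200 = 0.25785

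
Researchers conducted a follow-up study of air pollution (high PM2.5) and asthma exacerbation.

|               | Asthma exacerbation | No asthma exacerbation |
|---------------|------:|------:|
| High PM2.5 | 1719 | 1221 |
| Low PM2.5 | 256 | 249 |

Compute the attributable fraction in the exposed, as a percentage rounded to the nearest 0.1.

13.3

Cells: a = 1719, b = 1221, c = 256, d = 249.
Risk in exposed = 1719/2940 = 0.58469; risk in unexposed = 256/505 = 0.50693.
RR = 0.58469/0.50693 = 1.15340
AR% = (RR − 1)/RR × 100 = (1.15340 − 1)/1.15340 × 100 = 13.2998%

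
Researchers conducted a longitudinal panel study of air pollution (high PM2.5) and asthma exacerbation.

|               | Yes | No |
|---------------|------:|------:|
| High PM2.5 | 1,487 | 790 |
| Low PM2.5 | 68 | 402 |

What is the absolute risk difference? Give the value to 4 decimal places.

Cells: a = 1487, b = 790, c = 68, d = 402.
Risk in exposed = 1487/2277 = 0.653052; risk in unexposed = 68/470 = 0.144681.
Risk difference = 0.653052 − 0.144681 = 0.508371

0.5084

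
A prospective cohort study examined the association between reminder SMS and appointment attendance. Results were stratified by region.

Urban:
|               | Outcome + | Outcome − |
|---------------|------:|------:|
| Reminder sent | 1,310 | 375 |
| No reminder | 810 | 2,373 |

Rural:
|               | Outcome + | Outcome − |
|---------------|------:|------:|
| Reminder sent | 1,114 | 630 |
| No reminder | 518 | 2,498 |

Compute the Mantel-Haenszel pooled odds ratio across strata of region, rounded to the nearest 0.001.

9.341

OR_MH = Σ(aᵢdᵢ/nᵢ) / Σ(bᵢcᵢ/nᵢ), where nᵢ is the stratum total.
Stratum 1 (Urban): n = 4868; a·d/n = 1310·2373/4868 = 638.5846; b·c/n = 375·810/4868 = 62.3973
Stratum 2 (Rural): n = 4760; a·d/n = 1114·2498/4760 = 584.6160; b·c/n = 630·518/4760 = 68.5588
OR_MH = (638.5846 + 584.6160) / (62.3973 + 68.5588) = 1223.2006 / 130.9561 = 9.34054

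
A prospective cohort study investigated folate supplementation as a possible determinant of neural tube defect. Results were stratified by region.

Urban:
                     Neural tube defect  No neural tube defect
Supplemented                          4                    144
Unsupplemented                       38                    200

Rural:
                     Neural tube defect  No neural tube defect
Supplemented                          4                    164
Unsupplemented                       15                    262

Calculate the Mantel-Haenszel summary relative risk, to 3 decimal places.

RR_MH = Σ(aᵢ·n₀ᵢ/nᵢ) / Σ(cᵢ·n₁ᵢ/nᵢ), with n₁ᵢ = aᵢ+bᵢ (exposed), n₀ᵢ = cᵢ+dᵢ (unexposed), nᵢ = n₁ᵢ+n₀ᵢ.
Stratum 1 (Urban): n₁ = 148, n₀ = 238, n = 386; a·n₀/n = 4·238/386 = 2.4663; c·n₁/n = 38·148/386 = 14.5699
Stratum 2 (Rural): n₁ = 168, n₀ = 277, n = 445; a·n₀/n = 4·277/445 = 2.4899; c·n₁/n = 15·168/445 = 5.6629
RR_MH = (2.4663 + 2.4899) / (14.5699 + 5.6629) = 4.9562 / 20.2329 = 0.24496

0.245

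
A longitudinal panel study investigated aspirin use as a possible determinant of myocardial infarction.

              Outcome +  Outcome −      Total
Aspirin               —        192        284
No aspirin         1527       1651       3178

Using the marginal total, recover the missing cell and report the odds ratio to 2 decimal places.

The missing cell is in the exposed row: 284 − 192 = 92.
So a = 92, b = 192, c = 1527, d = 1651.
OR = (a·d)/(b·c) = (92 × 1651) / (192 × 1527) = 151892 / 293184 = 0.51808

0.52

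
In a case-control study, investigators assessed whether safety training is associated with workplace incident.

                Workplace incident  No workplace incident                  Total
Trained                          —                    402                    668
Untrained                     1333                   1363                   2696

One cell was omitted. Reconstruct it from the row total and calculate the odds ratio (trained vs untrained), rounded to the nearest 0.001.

The missing cell is in the exposed row: 668 − 402 = 266.
So a = 266, b = 402, c = 1333, d = 1363.
OR = (a·d)/(b·c) = (266 × 1363) / (402 × 1333) = 362558 / 535866 = 0.67658

0.677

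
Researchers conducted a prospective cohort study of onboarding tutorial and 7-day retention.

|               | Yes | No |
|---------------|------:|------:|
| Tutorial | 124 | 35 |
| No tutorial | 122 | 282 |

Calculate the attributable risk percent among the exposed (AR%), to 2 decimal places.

61.28

Cells: a = 124, b = 35, c = 122, d = 282.
Risk in exposed = 124/159 = 0.77987; risk in unexposed = 122/404 = 0.30198.
RR = 0.77987/0.30198 = 2.58253
AR% = (RR − 1)/RR × 100 = (2.58253 − 1)/2.58253 × 100 = 61.2783%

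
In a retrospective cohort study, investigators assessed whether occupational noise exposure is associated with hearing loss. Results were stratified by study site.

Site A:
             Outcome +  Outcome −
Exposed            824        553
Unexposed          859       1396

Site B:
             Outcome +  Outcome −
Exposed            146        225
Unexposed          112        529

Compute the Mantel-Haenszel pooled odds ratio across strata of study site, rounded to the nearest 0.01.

2.52

OR_MH = Σ(aᵢdᵢ/nᵢ) / Σ(bᵢcᵢ/nᵢ), where nᵢ is the stratum total.
Stratum 1 (Site A): n = 3632; a·d/n = 824·1396/3632 = 316.7137; b·c/n = 553·859/3632 = 130.7894
Stratum 2 (Site B): n = 1012; a·d/n = 146·529/1012 = 76.3182; b·c/n = 225·112/1012 = 24.9012
OR_MH = (316.7137 + 76.3182) / (130.7894 + 24.9012) = 393.0318 / 155.6906 = 2.52444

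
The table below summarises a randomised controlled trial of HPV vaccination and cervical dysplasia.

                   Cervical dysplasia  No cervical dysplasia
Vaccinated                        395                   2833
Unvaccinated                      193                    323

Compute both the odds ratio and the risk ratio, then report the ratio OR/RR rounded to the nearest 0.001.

Cells: a = 395, b = 2833, c = 193, d = 323.
OR = (395·323)/(2833·193) = 127585/546769 = 0.23334
Risk in exposed = 395/3228 = 0.12237; risk in unexposed = 193/516 = 0.37403; RR = 0.32716
OR/RR = 0.23334 / 0.32716 = 0.71325
The outcome is not rare, so the OR lies further from 1 than the RR.

0.713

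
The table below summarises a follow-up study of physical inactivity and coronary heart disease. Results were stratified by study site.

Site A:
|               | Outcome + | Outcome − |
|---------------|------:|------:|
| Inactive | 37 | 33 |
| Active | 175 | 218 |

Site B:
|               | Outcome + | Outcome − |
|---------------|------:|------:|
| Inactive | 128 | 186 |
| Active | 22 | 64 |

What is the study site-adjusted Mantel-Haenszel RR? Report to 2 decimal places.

1.35

RR_MH = Σ(aᵢ·n₀ᵢ/nᵢ) / Σ(cᵢ·n₁ᵢ/nᵢ), with n₁ᵢ = aᵢ+bᵢ (exposed), n₀ᵢ = cᵢ+dᵢ (unexposed), nᵢ = n₁ᵢ+n₀ᵢ.
Stratum 1 (Site A): n₁ = 70, n₀ = 393, n = 463; a·n₀/n = 37·393/463 = 31.4060; c·n₁/n = 175·70/463 = 26.4579
Stratum 2 (Site B): n₁ = 314, n₀ = 86, n = 400; a·n₀/n = 128·86/400 = 27.5200; c·n₁/n = 22·314/400 = 17.2700
RR_MH = (31.4060 + 27.5200) / (26.4579 + 17.2700) = 58.9260 / 43.7279 = 1.34756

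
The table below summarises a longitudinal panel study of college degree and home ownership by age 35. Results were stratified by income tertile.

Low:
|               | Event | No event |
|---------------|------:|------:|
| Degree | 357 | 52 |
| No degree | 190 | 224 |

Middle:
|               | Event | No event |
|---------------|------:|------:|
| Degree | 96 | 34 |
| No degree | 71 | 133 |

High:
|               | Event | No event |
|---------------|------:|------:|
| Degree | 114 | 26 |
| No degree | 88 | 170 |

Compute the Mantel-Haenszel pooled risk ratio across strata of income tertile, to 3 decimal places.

2.040

RR_MH = Σ(aᵢ·n₀ᵢ/nᵢ) / Σ(cᵢ·n₁ᵢ/nᵢ), with n₁ᵢ = aᵢ+bᵢ (exposed), n₀ᵢ = cᵢ+dᵢ (unexposed), nᵢ = n₁ᵢ+n₀ᵢ.
Stratum 1 (Low): n₁ = 409, n₀ = 414, n = 823; a·n₀/n = 357·414/823 = 179.5844; c·n₁/n = 190·409/823 = 94.4228
Stratum 2 (Middle): n₁ = 130, n₀ = 204, n = 334; a·n₀/n = 96·204/334 = 58.6347; c·n₁/n = 71·130/334 = 27.6347
Stratum 3 (High): n₁ = 140, n₀ = 258, n = 398; a·n₀/n = 114·258/398 = 73.8995; c·n₁/n = 88·140/398 = 30.9548
RR_MH = (179.5844 + 58.6347 + 73.8995) / (94.4228 + 27.6347 + 30.9548) = 312.1187 / 153.0123 = 2.03983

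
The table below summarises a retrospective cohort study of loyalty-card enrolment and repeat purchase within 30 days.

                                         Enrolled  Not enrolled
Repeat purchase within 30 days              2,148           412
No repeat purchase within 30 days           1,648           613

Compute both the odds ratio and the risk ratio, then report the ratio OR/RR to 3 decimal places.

1.378

Reading the table with exposure as columns: a = 2148 (Enrolled, case), b = 1648 (Enrolled, non-case), c = 412 (Not enrolled, case), d = 613.
OR = (2148·613)/(1648·412) = 1316724/678976 = 1.93928
Risk in exposed = 2148/3796 = 0.56586; risk in unexposed = 412/1025 = 0.40195; RR = 1.40778
OR/RR = 1.93928 / 1.40778 = 1.37754
The outcome is not rare, so the OR lies further from 1 than the RR.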